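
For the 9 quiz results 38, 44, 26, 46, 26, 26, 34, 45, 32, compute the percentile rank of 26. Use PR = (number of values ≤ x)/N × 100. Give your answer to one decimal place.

33.3

N = 9.
Strictly below 26: 0. Equal to 26: 3.
PR = 3/9 × 100 = 33.3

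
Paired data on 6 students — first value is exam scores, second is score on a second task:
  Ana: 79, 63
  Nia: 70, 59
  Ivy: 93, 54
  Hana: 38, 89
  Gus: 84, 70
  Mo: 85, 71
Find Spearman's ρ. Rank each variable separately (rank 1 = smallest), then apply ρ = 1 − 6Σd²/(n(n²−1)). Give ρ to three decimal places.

-0.429

Ranks of variable 1: 3, 2, 6, 1, 4, 5
Ranks of variable 2: 3, 2, 1, 6, 4, 5
d = r₁ − r₂: 0, 0, 5, -5, 0, 0
d²: 0, 0, 25, 25, 0, 0; Σd² = 50
ρ = 1 − 6·50/(6·35) = 1 − 300/210 = -0.429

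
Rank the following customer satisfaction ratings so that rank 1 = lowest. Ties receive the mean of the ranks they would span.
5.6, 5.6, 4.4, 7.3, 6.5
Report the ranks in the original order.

Sorted (ascending): 4.4, 5.6, 5.6, 6.5, 7.3
The 2 values of 5.6 occupy positions 2–3 → average rank (2+3)/2 = 2.5.

2.5, 2.5, 1, 5, 4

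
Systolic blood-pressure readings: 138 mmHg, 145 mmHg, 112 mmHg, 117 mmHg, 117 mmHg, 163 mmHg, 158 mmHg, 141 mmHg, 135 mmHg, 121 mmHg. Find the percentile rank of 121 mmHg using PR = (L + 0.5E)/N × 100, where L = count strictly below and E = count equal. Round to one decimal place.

35.0

N = 10.
Strictly below 121: 3. Equal to 121: 1.
PR = (3 + 0.5·1)/10 × 100 = 35.0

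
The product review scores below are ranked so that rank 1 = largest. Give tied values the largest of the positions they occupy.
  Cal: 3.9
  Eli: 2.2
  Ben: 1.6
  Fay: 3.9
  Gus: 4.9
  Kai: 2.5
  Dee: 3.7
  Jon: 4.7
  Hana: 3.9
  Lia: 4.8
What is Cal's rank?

Sorted (descending): 4.9, 4.8, 4.7, 3.9, 3.9, 3.9, 3.7, 2.5, 2.2, 1.6
The 3 values of 3.9 occupy positions 4–6 → each gets rank 6.
Cal has value 3.9 → rank 6.

6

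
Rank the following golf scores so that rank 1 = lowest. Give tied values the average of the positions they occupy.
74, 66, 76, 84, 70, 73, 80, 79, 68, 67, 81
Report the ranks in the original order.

Sorted (ascending): 66, 67, 68, 70, 73, 74, 76, 79, 80, 81, 84
No ties — each value takes its position as its rank.

6, 1, 7, 11, 4, 5, 9, 8, 3, 2, 10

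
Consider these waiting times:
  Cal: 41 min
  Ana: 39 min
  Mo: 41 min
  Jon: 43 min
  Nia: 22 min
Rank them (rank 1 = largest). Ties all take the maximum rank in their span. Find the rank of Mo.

Sorted (descending): 43, 41, 41, 39, 22
The 2 values of 41 occupy positions 2–3 → each gets rank 3.
Mo has value 41 min → rank 3.

3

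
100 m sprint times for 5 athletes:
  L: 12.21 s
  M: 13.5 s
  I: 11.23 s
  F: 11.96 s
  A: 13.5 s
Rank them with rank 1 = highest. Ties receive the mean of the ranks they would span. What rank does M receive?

1.5

Sorted (descending): 13.5, 13.5, 12.21, 11.96, 11.23
The 2 values of 13.5 occupy positions 1–2 → average rank (1+2)/2 = 1.5.
M has value 13.5 s → rank 1.5.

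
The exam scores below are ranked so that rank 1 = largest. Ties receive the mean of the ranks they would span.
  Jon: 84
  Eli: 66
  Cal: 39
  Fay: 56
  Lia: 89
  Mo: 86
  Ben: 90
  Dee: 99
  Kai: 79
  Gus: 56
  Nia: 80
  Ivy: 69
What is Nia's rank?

Sorted (descending): 99, 90, 89, 86, 84, 80, 79, 69, 66, 56, 56, 39
The 2 values of 56 occupy positions 10–11 → average rank (10+11)/2 = 10.5.
Nia has value 80 → rank 6.

6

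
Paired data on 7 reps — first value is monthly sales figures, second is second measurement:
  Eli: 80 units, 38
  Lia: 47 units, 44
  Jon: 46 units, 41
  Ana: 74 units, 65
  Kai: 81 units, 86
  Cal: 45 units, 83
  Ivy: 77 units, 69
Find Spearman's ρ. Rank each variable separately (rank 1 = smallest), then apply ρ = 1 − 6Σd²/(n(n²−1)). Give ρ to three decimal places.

Ranks of variable 1: 6, 3, 2, 4, 7, 1, 5
Ranks of variable 2: 1, 3, 2, 4, 7, 6, 5
d = r₁ − r₂: 5, 0, 0, 0, 0, -5, 0
d²: 25, 0, 0, 0, 0, 25, 0; Σd² = 50
ρ = 1 − 6·50/(7·48) = 1 − 300/336 = 0.107

0.107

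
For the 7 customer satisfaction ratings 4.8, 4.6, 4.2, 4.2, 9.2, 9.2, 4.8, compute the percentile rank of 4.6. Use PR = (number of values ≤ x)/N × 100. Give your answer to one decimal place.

42.9

N = 7.
Strictly below 4.6: 2. Equal to 4.6: 1.
PR = 3/7 × 100 = 42.9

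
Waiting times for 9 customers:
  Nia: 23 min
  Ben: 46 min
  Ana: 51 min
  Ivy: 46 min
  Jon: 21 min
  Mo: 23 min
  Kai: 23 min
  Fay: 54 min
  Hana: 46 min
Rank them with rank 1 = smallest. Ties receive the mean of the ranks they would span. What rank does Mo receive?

3

Sorted (ascending): 21, 23, 23, 23, 46, 46, 46, 51, 54
The 3 values of 23 occupy positions 2–4 → average rank 3.
The 3 values of 46 occupy positions 5–7 → average rank 6.
Mo has value 23 min → rank 3.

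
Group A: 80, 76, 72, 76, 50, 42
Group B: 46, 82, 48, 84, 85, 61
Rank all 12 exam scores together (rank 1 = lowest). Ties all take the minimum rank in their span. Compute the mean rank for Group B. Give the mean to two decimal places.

Sorted (ascending): 42, 46, 48, 50, 61, 72, 76, 76, 80, 82, 84, 85
The 2 values of 76 occupy positions 7–8 → each gets rank 7.
Group B values → pooled ranks: 46→2, 82→10, 48→3, 84→11, 85→12, 61→5
Mean rank = (2 + 10 + 3 + 11 + 12 + 5) / 6 = 7.17

7.17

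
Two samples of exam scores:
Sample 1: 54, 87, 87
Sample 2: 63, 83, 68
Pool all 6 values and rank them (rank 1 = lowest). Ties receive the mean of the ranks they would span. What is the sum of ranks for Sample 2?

9

Sorted (ascending): 54, 63, 68, 83, 87, 87
The 2 values of 87 occupy positions 5–6 → average rank (5+6)/2 = 5.5.
Sample 2 values → pooled ranks: 63→2, 83→4, 68→3
Rank sum = 2 + 4 + 3 = 9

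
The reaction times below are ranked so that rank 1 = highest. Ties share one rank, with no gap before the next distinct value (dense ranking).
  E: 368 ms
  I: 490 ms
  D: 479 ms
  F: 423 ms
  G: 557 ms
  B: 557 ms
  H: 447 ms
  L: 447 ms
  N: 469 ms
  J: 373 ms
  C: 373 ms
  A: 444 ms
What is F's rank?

7

Sorted (descending): 557, 557, 490, 479, 469, 447, 447, 444, 423, 373, 373, 368
The 2 values of 557 share dense rank 1.
The 2 values of 447 share dense rank 5.
The 2 values of 373 share dense rank 8.
Remaining distinct values take the next consecutive integers.
F has value 423 ms → rank 7.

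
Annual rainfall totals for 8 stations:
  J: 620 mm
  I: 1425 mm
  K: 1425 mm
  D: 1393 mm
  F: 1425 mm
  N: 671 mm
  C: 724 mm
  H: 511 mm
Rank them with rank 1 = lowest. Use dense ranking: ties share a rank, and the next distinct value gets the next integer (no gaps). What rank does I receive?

6

Sorted (ascending): 511, 620, 671, 724, 1393, 1425, 1425, 1425
The 3 values of 1425 share dense rank 6.
Remaining distinct values take the next consecutive integers.
I has value 1425 mm → rank 6.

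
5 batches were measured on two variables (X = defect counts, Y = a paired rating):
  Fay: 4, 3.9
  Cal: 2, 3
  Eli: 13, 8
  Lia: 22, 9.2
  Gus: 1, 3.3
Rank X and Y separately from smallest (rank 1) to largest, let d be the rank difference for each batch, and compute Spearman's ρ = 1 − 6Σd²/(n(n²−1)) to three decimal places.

Ranks of variable 1: 3, 2, 4, 5, 1
Ranks of variable 2: 3, 1, 4, 5, 2
d = r₁ − r₂: 0, 1, 0, 0, -1
d²: 0, 1, 0, 0, 1; Σd² = 2
ρ = 1 − 6·2/(5·24) = 1 − 12/120 = 0.900

0.900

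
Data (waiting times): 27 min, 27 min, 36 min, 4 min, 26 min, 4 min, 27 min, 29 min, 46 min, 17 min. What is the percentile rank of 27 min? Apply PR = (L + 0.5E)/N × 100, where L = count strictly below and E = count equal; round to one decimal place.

55.0

N = 10.
Strictly below 27: 4. Equal to 27: 3.
PR = (4 + 0.5·3)/10 × 100 = 55.0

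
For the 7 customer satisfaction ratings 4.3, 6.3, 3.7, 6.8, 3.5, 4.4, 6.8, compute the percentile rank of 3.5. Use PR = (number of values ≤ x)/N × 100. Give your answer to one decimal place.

14.3

N = 7.
Strictly below 3.5: 0. Equal to 3.5: 1.
PR = 1/7 × 100 = 14.3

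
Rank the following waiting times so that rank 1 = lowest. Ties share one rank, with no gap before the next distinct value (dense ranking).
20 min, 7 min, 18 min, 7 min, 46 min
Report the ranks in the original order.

Sorted (ascending): 7, 7, 18, 20, 46
The 2 values of 7 share dense rank 1.
Remaining distinct values take the next consecutive integers.

3, 1, 2, 1, 4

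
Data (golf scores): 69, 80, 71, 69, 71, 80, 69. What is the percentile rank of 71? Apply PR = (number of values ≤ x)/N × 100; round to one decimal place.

71.4

N = 7.
Strictly below 71: 3. Equal to 71: 2.
PR = 5/7 × 100 = 71.4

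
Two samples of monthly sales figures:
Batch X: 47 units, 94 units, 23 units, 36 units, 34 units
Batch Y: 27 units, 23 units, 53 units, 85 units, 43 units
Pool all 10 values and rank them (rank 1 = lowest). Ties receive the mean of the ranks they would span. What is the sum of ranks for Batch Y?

Sorted (ascending): 23, 23, 27, 34, 36, 43, 47, 53, 85, 94
The 2 values of 23 occupy positions 1–2 → average rank (1+2)/2 = 1.5.
Batch Y values → pooled ranks: 27→3, 23→1.5, 53→8, 85→9, 43→6
Rank sum = 3 + 1.5 + 8 + 9 + 6 = 27.5

27.5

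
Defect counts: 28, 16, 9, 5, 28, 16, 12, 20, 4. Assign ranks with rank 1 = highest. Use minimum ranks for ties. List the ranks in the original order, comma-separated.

Sorted (descending): 28, 28, 20, 16, 16, 12, 9, 5, 4
The 2 values of 28 occupy positions 1–2 → each gets rank 1.
The 2 values of 16 occupy positions 4–5 → each gets rank 4.

1, 4, 7, 8, 1, 4, 6, 3, 9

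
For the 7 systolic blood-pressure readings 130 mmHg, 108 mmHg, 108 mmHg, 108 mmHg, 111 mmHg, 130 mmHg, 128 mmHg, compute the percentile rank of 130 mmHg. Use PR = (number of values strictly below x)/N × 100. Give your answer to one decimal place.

71.4

N = 7.
Strictly below 130: 5. Equal to 130: 2.
PR = 5/7 × 100 = 71.4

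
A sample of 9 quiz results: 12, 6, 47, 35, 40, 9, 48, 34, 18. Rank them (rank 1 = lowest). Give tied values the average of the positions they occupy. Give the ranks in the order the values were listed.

3, 1, 8, 6, 7, 2, 9, 5, 4

Sorted (ascending): 6, 9, 12, 18, 34, 35, 40, 47, 48
No ties — each value takes its position as its rank.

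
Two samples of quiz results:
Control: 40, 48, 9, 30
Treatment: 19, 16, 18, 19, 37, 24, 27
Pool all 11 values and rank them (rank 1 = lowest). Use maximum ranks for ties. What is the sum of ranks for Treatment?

37

Sorted (ascending): 9, 16, 18, 19, 19, 24, 27, 30, 37, 40, 48
The 2 values of 19 occupy positions 4–5 → each gets rank 5.
Treatment values → pooled ranks: 19→5, 16→2, 18→3, 19→5, 37→9, 24→6, 27→7
Rank sum = 5 + 2 + 3 + 5 + 9 + 6 + 7 = 37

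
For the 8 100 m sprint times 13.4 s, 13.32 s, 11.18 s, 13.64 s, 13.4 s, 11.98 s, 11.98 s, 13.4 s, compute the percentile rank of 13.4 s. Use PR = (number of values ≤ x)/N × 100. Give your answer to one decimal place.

N = 8.
Strictly below 13.4: 4. Equal to 13.4: 3.
PR = 7/8 × 100 = 87.5

87.5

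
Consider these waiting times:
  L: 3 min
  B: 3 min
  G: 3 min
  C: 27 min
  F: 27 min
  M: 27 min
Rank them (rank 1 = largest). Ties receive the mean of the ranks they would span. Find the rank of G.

Sorted (descending): 27, 27, 27, 3, 3, 3
The 3 values of 27 occupy positions 1–3 → average rank 2.
The 3 values of 3 occupy positions 4–6 → average rank 5.
G has value 3 min → rank 5.

5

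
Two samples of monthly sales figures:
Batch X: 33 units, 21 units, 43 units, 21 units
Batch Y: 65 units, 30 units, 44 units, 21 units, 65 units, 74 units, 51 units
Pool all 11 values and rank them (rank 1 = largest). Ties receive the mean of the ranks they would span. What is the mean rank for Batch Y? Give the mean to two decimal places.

Sorted (descending): 74, 65, 65, 51, 44, 43, 33, 30, 21, 21, 21
The 2 values of 65 occupy positions 2–3 → average rank (2+3)/2 = 2.5.
The 3 values of 21 occupy positions 9–11 → average rank 10.
Batch Y values → pooled ranks: 65→2.5, 30→8, 44→5, 21→10, 65→2.5, 74→1, 51→4
Mean rank = (2.5 + 8 + 5 + 10 + 2.5 + 1 + 4) / 7 = 4.71

4.71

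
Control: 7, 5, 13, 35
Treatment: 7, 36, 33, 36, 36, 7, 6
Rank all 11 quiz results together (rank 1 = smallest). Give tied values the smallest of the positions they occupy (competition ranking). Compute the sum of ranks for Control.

18

Sorted (ascending): 5, 6, 7, 7, 7, 13, 33, 35, 36, 36, 36
The 3 values of 7 occupy positions 3–5 → each gets rank 3.
The 3 values of 36 occupy positions 9–11 → each gets rank 9.
Control values → pooled ranks: 7→3, 5→1, 13→6, 35→8
Rank sum = 3 + 1 + 6 + 8 = 18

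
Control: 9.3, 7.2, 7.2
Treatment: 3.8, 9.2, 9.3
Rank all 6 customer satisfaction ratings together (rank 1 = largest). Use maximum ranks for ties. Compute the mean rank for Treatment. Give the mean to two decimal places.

Sorted (descending): 9.3, 9.3, 9.2, 7.2, 7.2, 3.8
The 2 values of 9.3 occupy positions 1–2 → each gets rank 2.
The 2 values of 7.2 occupy positions 4–5 → each gets rank 5.
Treatment values → pooled ranks: 3.8→6, 9.2→3, 9.3→2
Mean rank = (6 + 3 + 2) / 3 = 3.67

3.67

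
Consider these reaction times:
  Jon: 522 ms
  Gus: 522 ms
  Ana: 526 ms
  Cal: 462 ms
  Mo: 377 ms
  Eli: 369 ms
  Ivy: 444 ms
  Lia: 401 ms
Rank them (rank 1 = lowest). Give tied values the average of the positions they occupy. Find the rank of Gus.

6.5

Sorted (ascending): 369, 377, 401, 444, 462, 522, 522, 526
The 2 values of 522 occupy positions 6–7 → average rank (6+7)/2 = 6.5.
Gus has value 522 ms → rank 6.5.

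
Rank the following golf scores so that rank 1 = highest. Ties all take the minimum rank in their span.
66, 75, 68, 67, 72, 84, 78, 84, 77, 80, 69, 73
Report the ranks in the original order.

Sorted (descending): 84, 84, 80, 78, 77, 75, 73, 72, 69, 68, 67, 66
The 2 values of 84 occupy positions 1–2 → each gets rank 1.

12, 6, 10, 11, 8, 1, 4, 1, 5, 3, 9, 7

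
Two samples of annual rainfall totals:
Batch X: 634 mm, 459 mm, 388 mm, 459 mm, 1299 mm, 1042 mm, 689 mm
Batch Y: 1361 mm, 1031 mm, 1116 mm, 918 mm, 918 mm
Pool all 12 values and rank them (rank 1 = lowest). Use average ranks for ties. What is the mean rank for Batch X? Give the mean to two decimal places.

Sorted (ascending): 388, 459, 459, 634, 689, 918, 918, 1031, 1042, 1116, 1299, 1361
The 2 values of 459 occupy positions 2–3 → average rank (2+3)/2 = 2.5.
The 2 values of 918 occupy positions 6–7 → average rank (6+7)/2 = 6.5.
Batch X values → pooled ranks: 634→4, 459→2.5, 388→1, 459→2.5, 1299→11, 1042→9, 689→5
Mean rank = (4 + 2.5 + 1 + 2.5 + 11 + 9 + 5) / 7 = 5.00

5.00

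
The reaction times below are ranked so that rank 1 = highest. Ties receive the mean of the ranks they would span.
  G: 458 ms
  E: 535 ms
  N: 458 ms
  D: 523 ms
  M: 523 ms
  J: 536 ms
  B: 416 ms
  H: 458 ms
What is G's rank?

6

Sorted (descending): 536, 535, 523, 523, 458, 458, 458, 416
The 2 values of 523 occupy positions 3–4 → average rank (3+4)/2 = 3.5.
The 3 values of 458 occupy positions 5–7 → average rank 6.
G has value 458 ms → rank 6.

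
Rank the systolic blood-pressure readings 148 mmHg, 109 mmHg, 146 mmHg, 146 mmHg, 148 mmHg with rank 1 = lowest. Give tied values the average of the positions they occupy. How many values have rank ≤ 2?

Sorted (ascending): 109, 146, 146, 148, 148
The 2 values of 146 occupy positions 2–3 → average rank (2+3)/2 = 2.5.
The 2 values of 148 occupy positions 4–5 → average rank (4+5)/2 = 4.5.
Ranks ≤ 2: {1} → 1 value.

1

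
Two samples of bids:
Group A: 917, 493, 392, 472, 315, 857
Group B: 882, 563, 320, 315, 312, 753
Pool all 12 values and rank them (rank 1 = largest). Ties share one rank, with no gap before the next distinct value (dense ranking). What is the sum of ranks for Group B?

41

Sorted (descending): 917, 882, 857, 753, 563, 493, 472, 392, 320, 315, 315, 312
The 2 values of 315 share dense rank 10.
Remaining distinct values take the next consecutive integers.
Group B values → pooled ranks: 882→2, 563→5, 320→9, 315→10, 312→11, 753→4
Rank sum = 2 + 5 + 9 + 10 + 11 + 4 = 41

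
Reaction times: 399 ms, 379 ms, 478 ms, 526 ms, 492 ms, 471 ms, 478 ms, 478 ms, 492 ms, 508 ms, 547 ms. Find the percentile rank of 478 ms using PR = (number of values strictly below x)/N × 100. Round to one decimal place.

27.3

N = 11.
Strictly below 478: 3. Equal to 478: 3.
PR = 3/11 × 100 = 27.3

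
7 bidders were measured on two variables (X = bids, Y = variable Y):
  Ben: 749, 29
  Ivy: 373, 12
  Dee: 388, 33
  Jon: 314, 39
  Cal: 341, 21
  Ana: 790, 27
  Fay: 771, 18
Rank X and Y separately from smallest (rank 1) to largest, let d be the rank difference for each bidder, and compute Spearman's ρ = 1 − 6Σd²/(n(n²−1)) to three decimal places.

-0.250

Ranks of variable 1: 5, 3, 4, 1, 2, 7, 6
Ranks of variable 2: 5, 1, 6, 7, 3, 4, 2
d = r₁ − r₂: 0, 2, -2, -6, -1, 3, 4
d²: 0, 4, 4, 36, 1, 9, 16; Σd² = 70
ρ = 1 − 6·70/(7·48) = 1 − 420/336 = -0.250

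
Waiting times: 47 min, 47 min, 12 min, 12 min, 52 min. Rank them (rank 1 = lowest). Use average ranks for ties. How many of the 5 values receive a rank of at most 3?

2

Sorted (ascending): 12, 12, 47, 47, 52
The 2 values of 12 occupy positions 1–2 → average rank (1+2)/2 = 1.5.
The 2 values of 47 occupy positions 3–4 → average rank (3+4)/2 = 3.5.
Ranks ≤ 3: {1.5, 1.5} → 2 values.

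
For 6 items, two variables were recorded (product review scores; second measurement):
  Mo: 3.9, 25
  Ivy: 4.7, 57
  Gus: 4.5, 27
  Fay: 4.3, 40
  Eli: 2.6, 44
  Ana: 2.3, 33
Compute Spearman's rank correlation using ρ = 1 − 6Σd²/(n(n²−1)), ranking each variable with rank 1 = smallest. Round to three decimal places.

Ranks of variable 1: 3, 6, 5, 4, 2, 1
Ranks of variable 2: 1, 6, 2, 4, 5, 3
d = r₁ − r₂: 2, 0, 3, 0, -3, -2
d²: 4, 0, 9, 0, 9, 4; Σd² = 26
ρ = 1 − 6·26/(6·35) = 1 − 156/210 = 0.257

0.257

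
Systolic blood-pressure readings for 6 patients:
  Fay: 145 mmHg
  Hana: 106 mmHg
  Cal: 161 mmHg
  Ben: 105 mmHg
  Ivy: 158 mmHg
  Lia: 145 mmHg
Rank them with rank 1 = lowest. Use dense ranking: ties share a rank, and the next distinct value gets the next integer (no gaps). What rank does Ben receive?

1

Sorted (ascending): 105, 106, 145, 145, 158, 161
The 2 values of 145 share dense rank 3.
Remaining distinct values take the next consecutive integers.
Ben has value 105 mmHg → rank 1.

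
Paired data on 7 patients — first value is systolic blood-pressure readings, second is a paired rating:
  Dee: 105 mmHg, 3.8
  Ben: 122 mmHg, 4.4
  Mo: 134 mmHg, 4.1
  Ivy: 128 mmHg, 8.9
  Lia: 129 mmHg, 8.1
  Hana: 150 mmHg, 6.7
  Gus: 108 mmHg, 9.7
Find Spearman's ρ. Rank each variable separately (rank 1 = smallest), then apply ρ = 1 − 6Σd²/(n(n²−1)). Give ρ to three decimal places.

0.036

Ranks of variable 1: 1, 3, 6, 4, 5, 7, 2
Ranks of variable 2: 1, 3, 2, 6, 5, 4, 7
d = r₁ − r₂: 0, 0, 4, -2, 0, 3, -5
d²: 0, 0, 16, 4, 0, 9, 25; Σd² = 54
ρ = 1 − 6·54/(7·48) = 1 − 324/336 = 0.036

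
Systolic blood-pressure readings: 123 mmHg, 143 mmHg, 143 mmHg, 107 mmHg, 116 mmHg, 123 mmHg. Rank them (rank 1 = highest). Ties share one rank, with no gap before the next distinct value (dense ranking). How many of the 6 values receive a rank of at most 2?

Sorted (descending): 143, 143, 123, 123, 116, 107
The 2 values of 143 share dense rank 1.
The 2 values of 123 share dense rank 2.
Remaining distinct values take the next consecutive integers.
Ranks ≤ 2: {1, 1, 2, 2} → 4 values.

4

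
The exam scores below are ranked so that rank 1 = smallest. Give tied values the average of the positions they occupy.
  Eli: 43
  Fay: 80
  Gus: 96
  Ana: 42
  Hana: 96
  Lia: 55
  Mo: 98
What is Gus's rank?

5.5

Sorted (ascending): 42, 43, 55, 80, 96, 96, 98
The 2 values of 96 occupy positions 5–6 → average rank (5+6)/2 = 5.5.
Gus has value 96 → rank 5.5.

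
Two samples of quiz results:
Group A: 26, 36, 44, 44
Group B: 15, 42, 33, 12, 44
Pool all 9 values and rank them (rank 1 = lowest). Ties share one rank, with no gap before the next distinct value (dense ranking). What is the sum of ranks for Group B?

Sorted (ascending): 12, 15, 26, 33, 36, 42, 44, 44, 44
The 3 values of 44 share dense rank 7.
Remaining distinct values take the next consecutive integers.
Group B values → pooled ranks: 15→2, 42→6, 33→4, 12→1, 44→7
Rank sum = 2 + 6 + 4 + 1 + 7 = 20

20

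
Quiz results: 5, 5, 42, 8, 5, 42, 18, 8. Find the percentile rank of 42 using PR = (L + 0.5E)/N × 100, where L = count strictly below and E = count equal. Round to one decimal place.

N = 8.
Strictly below 42: 6. Equal to 42: 2.
PR = (6 + 0.5·2)/8 × 100 = 87.5

87.5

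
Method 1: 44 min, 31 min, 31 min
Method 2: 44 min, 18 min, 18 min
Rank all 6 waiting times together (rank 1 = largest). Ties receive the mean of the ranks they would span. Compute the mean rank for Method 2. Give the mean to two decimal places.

Sorted (descending): 44, 44, 31, 31, 18, 18
The 2 values of 44 occupy positions 1–2 → average rank (1+2)/2 = 1.5.
The 2 values of 31 occupy positions 3–4 → average rank (3+4)/2 = 3.5.
The 2 values of 18 occupy positions 5–6 → average rank (5+6)/2 = 5.5.
Method 2 values → pooled ranks: 44→1.5, 18→5.5, 18→5.5
Mean rank = (1.5 + 5.5 + 5.5) / 3 = 4.17

4.17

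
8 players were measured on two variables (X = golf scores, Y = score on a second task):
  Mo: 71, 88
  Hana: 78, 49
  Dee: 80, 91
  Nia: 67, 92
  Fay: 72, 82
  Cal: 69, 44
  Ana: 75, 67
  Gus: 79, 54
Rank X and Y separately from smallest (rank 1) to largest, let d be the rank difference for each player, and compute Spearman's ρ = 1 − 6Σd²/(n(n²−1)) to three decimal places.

Ranks of variable 1: 3, 6, 8, 1, 4, 2, 5, 7
Ranks of variable 2: 6, 2, 7, 8, 5, 1, 4, 3
d = r₁ − r₂: -3, 4, 1, -7, -1, 1, 1, 4
d²: 9, 16, 1, 49, 1, 1, 1, 16; Σd² = 94
ρ = 1 − 6·94/(8·63) = 1 − 564/504 = -0.119

-0.119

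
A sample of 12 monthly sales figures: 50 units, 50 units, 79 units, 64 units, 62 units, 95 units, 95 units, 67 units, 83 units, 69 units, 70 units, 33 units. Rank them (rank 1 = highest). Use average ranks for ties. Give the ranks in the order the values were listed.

10.5, 10.5, 4, 8, 9, 1.5, 1.5, 7, 3, 6, 5, 12

Sorted (descending): 95, 95, 83, 79, 70, 69, 67, 64, 62, 50, 50, 33
The 2 values of 95 occupy positions 1–2 → average rank (1+2)/2 = 1.5.
The 2 values of 50 occupy positions 10–11 → average rank (10+11)/2 = 10.5.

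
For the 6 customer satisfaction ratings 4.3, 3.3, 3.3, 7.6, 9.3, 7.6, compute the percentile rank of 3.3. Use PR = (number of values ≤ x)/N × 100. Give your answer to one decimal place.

33.3

N = 6.
Strictly below 3.3: 0. Equal to 3.3: 2.
PR = 2/6 × 100 = 33.3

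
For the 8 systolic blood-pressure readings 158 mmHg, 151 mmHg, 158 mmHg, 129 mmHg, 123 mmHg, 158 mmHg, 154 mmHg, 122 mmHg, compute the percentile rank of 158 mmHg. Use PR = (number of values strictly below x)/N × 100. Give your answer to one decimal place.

N = 8.
Strictly below 158: 5. Equal to 158: 3.
PR = 5/8 × 100 = 62.5

62.5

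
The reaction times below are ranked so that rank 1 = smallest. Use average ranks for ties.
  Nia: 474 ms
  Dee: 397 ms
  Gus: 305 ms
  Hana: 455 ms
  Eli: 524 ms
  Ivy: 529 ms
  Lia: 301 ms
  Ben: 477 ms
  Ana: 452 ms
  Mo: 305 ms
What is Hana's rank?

6

Sorted (ascending): 301, 305, 305, 397, 452, 455, 474, 477, 524, 529
The 2 values of 305 occupy positions 2–3 → average rank (2+3)/2 = 2.5.
Hana has value 455 ms → rank 6.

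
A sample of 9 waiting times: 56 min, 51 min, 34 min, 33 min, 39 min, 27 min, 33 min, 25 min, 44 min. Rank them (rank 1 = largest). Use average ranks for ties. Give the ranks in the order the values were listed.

1, 2, 5, 6.5, 4, 8, 6.5, 9, 3

Sorted (descending): 56, 51, 44, 39, 34, 33, 33, 27, 25
The 2 values of 33 occupy positions 6–7 → average rank (6+7)/2 = 6.5.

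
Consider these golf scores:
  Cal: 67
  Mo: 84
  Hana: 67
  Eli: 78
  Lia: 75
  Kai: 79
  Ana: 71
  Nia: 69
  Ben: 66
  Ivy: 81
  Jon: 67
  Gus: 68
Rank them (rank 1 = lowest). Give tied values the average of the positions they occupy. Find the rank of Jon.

Sorted (ascending): 66, 67, 67, 67, 68, 69, 71, 75, 78, 79, 81, 84
The 3 values of 67 occupy positions 2–4 → average rank 3.
Jon has value 67 → rank 3.

3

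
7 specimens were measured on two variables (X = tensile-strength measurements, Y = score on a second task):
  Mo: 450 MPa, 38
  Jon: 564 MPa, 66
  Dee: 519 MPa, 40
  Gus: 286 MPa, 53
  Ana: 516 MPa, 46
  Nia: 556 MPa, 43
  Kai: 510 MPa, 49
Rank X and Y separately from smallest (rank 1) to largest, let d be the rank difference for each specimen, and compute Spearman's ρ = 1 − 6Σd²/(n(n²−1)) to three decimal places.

Ranks of variable 1: 2, 7, 5, 1, 4, 6, 3
Ranks of variable 2: 1, 7, 2, 6, 4, 3, 5
d = r₁ − r₂: 1, 0, 3, -5, 0, 3, -2
d²: 1, 0, 9, 25, 0, 9, 4; Σd² = 48
ρ = 1 − 6·48/(7·48) = 1 − 288/336 = 0.143

0.143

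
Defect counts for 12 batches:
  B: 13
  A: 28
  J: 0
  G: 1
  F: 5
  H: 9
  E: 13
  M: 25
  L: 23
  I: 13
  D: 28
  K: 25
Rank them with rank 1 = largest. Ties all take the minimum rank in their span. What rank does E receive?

Sorted (descending): 28, 28, 25, 25, 23, 13, 13, 13, 9, 5, 1, 0
The 2 values of 28 occupy positions 1–2 → each gets rank 1.
The 2 values of 25 occupy positions 3–4 → each gets rank 3.
The 3 values of 13 occupy positions 6–8 → each gets rank 6.
E has value 13 → rank 6.

6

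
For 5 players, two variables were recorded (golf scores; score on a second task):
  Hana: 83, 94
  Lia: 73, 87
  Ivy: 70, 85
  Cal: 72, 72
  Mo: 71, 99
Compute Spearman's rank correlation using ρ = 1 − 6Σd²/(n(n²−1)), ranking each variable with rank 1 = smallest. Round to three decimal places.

Ranks of variable 1: 5, 4, 1, 3, 2
Ranks of variable 2: 4, 3, 2, 1, 5
d = r₁ − r₂: 1, 1, -1, 2, -3
d²: 1, 1, 1, 4, 9; Σd² = 16
ρ = 1 − 6·16/(5·24) = 1 − 96/120 = 0.200

0.200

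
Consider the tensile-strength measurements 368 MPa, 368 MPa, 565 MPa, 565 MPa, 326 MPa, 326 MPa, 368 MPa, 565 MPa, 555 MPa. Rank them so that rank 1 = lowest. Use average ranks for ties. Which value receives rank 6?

555

Sorted (ascending): 326, 326, 368, 368, 368, 555, 565, 565, 565
The 2 values of 326 occupy positions 1–2 → average rank (1+2)/2 = 1.5.
The 3 values of 368 occupy positions 3–5 → average rank 4.
The 3 values of 565 occupy positions 7–9 → average rank 8.
Rank 6 → value 555.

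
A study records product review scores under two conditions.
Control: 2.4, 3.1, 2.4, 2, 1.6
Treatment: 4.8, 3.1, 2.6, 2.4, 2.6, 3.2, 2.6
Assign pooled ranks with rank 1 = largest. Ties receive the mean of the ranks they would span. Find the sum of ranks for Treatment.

Sorted (descending): 4.8, 3.2, 3.1, 3.1, 2.6, 2.6, 2.6, 2.4, 2.4, 2.4, 2, 1.6
The 2 values of 3.1 occupy positions 3–4 → average rank (3+4)/2 = 3.5.
The 3 values of 2.6 occupy positions 5–7 → average rank 6.
The 3 values of 2.4 occupy positions 8–10 → average rank 9.
Treatment values → pooled ranks: 4.8→1, 3.1→3.5, 2.6→6, 2.4→9, 2.6→6, 3.2→2, 2.6→6
Rank sum = 1 + 3.5 + 6 + 9 + 6 + 2 + 6 = 33.5

33.5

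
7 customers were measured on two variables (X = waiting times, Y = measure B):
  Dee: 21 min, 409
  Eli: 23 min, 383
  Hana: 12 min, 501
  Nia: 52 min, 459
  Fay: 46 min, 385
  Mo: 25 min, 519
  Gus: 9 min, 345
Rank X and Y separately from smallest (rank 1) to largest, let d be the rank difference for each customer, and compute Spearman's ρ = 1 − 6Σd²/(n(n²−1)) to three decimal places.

0.321

Ranks of variable 1: 3, 4, 2, 7, 6, 5, 1
Ranks of variable 2: 4, 2, 6, 5, 3, 7, 1
d = r₁ − r₂: -1, 2, -4, 2, 3, -2, 0
d²: 1, 4, 16, 4, 9, 4, 0; Σd² = 38
ρ = 1 − 6·38/(7·48) = 1 − 228/336 = 0.321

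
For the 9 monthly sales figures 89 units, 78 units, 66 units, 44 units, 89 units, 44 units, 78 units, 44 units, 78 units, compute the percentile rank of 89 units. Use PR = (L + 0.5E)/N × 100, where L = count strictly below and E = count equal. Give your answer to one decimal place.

N = 9.
Strictly below 89: 7. Equal to 89: 2.
PR = (7 + 0.5·2)/9 × 100 = 88.9

88.9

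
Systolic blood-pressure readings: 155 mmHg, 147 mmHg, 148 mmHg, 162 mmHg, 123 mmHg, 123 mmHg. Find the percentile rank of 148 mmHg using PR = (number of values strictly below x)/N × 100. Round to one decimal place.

N = 6.
Strictly below 148: 3. Equal to 148: 1.
PR = 3/6 × 100 = 50.0

50.0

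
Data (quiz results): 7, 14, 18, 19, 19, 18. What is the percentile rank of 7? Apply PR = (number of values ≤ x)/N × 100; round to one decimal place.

16.7

N = 6.
Strictly below 7: 0. Equal to 7: 1.
PR = 1/6 × 100 = 16.7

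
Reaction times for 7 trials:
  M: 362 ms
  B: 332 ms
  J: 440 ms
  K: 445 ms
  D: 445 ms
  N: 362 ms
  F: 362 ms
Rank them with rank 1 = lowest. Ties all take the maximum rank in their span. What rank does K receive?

Sorted (ascending): 332, 362, 362, 362, 440, 445, 445
The 3 values of 362 occupy positions 2–4 → each gets rank 4.
The 2 values of 445 occupy positions 6–7 → each gets rank 7.
K has value 445 ms → rank 7.

7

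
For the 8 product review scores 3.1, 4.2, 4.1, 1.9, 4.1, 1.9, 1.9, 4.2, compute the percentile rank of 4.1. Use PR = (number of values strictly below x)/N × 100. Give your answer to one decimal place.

N = 8.
Strictly below 4.1: 4. Equal to 4.1: 2.
PR = 4/8 × 100 = 50.0

50.0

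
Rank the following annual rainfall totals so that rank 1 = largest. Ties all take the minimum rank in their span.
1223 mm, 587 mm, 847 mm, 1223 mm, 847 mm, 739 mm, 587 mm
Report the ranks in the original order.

1, 6, 3, 1, 3, 5, 6

Sorted (descending): 1223, 1223, 847, 847, 739, 587, 587
The 2 values of 1223 occupy positions 1–2 → each gets rank 1.
The 2 values of 847 occupy positions 3–4 → each gets rank 3.
The 2 values of 587 occupy positions 6–7 → each gets rank 6.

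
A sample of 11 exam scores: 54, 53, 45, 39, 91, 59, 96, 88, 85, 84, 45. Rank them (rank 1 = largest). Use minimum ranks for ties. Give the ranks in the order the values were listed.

Sorted (descending): 96, 91, 88, 85, 84, 59, 54, 53, 45, 45, 39
The 2 values of 45 occupy positions 9–10 → each gets rank 9.

7, 8, 9, 11, 2, 6, 1, 3, 4, 5, 9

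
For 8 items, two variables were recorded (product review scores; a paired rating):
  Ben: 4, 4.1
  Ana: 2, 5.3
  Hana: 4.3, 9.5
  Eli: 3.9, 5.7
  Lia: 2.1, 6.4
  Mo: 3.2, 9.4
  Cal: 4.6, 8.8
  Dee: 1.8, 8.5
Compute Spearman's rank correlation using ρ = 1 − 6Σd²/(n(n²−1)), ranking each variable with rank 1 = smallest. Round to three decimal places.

Ranks of variable 1: 6, 2, 7, 5, 3, 4, 8, 1
Ranks of variable 2: 1, 2, 8, 3, 4, 7, 6, 5
d = r₁ − r₂: 5, 0, -1, 2, -1, -3, 2, -4
d²: 25, 0, 1, 4, 1, 9, 4, 16; Σd² = 60
ρ = 1 − 6·60/(8·63) = 1 − 360/504 = 0.286

0.286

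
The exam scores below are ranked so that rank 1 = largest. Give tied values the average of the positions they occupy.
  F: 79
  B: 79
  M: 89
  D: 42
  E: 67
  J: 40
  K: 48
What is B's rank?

2.5

Sorted (descending): 89, 79, 79, 67, 48, 42, 40
The 2 values of 79 occupy positions 2–3 → average rank (2+3)/2 = 2.5.
B has value 79 → rank 2.5.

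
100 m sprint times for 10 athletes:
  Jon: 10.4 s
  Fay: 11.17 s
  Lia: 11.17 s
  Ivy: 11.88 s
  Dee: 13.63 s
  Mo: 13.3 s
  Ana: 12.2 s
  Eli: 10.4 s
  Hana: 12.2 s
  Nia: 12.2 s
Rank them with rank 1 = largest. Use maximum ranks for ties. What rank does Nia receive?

5

Sorted (descending): 13.63, 13.3, 12.2, 12.2, 12.2, 11.88, 11.17, 11.17, 10.4, 10.4
The 3 values of 12.2 occupy positions 3–5 → each gets rank 5.
The 2 values of 11.17 occupy positions 7–8 → each gets rank 8.
The 2 values of 10.4 occupy positions 9–10 → each gets rank 10.
Nia has value 12.2 s → rank 5.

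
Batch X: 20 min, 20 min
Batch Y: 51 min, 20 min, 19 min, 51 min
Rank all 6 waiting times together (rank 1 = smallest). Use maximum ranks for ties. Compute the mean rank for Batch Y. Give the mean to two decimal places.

4.25

Sorted (ascending): 19, 20, 20, 20, 51, 51
The 3 values of 20 occupy positions 2–4 → each gets rank 4.
The 2 values of 51 occupy positions 5–6 → each gets rank 6.
Batch Y values → pooled ranks: 51→6, 20→4, 19→1, 51→6
Mean rank = (6 + 4 + 1 + 6) / 4 = 4.25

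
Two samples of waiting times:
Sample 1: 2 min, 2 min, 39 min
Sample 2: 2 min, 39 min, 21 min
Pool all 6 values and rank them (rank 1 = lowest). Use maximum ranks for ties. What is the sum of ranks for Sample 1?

Sorted (ascending): 2, 2, 2, 21, 39, 39
The 3 values of 2 occupy positions 1–3 → each gets rank 3.
The 2 values of 39 occupy positions 5–6 → each gets rank 6.
Sample 1 values → pooled ranks: 2→3, 2→3, 39→6
Rank sum = 3 + 3 + 6 = 12

12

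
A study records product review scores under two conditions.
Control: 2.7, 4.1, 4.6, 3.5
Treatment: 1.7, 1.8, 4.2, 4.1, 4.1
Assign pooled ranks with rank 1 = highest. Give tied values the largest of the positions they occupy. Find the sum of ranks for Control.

Sorted (descending): 4.6, 4.2, 4.1, 4.1, 4.1, 3.5, 2.7, 1.8, 1.7
The 3 values of 4.1 occupy positions 3–5 → each gets rank 5.
Control values → pooled ranks: 2.7→7, 4.1→5, 4.6→1, 3.5→6
Rank sum = 7 + 5 + 1 + 6 = 19

19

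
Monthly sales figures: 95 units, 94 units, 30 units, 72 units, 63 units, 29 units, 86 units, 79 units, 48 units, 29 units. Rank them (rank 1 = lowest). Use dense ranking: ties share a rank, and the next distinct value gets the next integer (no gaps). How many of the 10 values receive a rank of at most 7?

Sorted (ascending): 29, 29, 30, 48, 63, 72, 79, 86, 94, 95
The 2 values of 29 share dense rank 1.
Remaining distinct values take the next consecutive integers.
Ranks ≤ 7: {1, 1, 2, 3, 4, 5, 6, 7} → 8 values.

8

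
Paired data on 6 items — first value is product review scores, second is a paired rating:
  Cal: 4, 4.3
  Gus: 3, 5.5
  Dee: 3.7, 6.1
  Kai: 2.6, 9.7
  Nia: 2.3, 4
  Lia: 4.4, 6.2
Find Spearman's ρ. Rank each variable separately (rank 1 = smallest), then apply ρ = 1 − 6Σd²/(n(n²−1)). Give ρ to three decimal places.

0.257

Ranks of variable 1: 5, 3, 4, 2, 1, 6
Ranks of variable 2: 2, 3, 4, 6, 1, 5
d = r₁ − r₂: 3, 0, 0, -4, 0, 1
d²: 9, 0, 0, 16, 0, 1; Σd² = 26
ρ = 1 − 6·26/(6·35) = 1 − 156/210 = 0.257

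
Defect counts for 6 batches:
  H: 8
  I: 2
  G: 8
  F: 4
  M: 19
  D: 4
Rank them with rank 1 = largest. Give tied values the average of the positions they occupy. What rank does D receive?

Sorted (descending): 19, 8, 8, 4, 4, 2
The 2 values of 8 occupy positions 2–3 → average rank (2+3)/2 = 2.5.
The 2 values of 4 occupy positions 4–5 → average rank (4+5)/2 = 4.5.
D has value 4 → rank 4.5.

4.5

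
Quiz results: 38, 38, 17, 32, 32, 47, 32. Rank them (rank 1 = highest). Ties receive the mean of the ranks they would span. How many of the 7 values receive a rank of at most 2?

Sorted (descending): 47, 38, 38, 32, 32, 32, 17
The 2 values of 38 occupy positions 2–3 → average rank (2+3)/2 = 2.5.
The 3 values of 32 occupy positions 4–6 → average rank 5.
Ranks ≤ 2: {1} → 1 value.

1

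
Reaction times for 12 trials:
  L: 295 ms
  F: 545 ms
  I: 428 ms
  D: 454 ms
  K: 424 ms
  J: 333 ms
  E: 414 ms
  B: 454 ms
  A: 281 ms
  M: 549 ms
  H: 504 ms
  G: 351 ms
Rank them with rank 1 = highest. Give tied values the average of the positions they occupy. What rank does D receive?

4.5

Sorted (descending): 549, 545, 504, 454, 454, 428, 424, 414, 351, 333, 295, 281
The 2 values of 454 occupy positions 4–5 → average rank (4+5)/2 = 4.5.
D has value 454 ms → rank 4.5.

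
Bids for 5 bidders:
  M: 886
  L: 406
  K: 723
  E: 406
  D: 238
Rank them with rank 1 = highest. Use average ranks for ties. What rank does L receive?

3.5

Sorted (descending): 886, 723, 406, 406, 238
The 2 values of 406 occupy positions 3–4 → average rank (3+4)/2 = 3.5.
L has value 406 → rank 3.5.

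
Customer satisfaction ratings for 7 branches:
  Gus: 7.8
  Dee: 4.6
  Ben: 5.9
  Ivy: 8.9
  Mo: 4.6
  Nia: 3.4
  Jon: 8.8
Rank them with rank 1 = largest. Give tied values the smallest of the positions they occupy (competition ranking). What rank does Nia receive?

Sorted (descending): 8.9, 8.8, 7.8, 5.9, 4.6, 4.6, 3.4
The 2 values of 4.6 occupy positions 5–6 → each gets rank 5.
Nia has value 3.4 → rank 7.

7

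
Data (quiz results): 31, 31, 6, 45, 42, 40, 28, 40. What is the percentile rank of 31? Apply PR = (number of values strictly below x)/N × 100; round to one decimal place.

N = 8.
Strictly below 31: 2. Equal to 31: 2.
PR = 2/8 × 100 = 25.0

25.0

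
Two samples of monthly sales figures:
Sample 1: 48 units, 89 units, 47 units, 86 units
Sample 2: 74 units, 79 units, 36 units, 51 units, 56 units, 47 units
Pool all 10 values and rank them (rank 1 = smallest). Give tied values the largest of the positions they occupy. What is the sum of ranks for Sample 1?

26

Sorted (ascending): 36, 47, 47, 48, 51, 56, 74, 79, 86, 89
The 2 values of 47 occupy positions 2–3 → each gets rank 3.
Sample 1 values → pooled ranks: 48→4, 89→10, 47→3, 86→9
Rank sum = 4 + 10 + 3 + 9 = 26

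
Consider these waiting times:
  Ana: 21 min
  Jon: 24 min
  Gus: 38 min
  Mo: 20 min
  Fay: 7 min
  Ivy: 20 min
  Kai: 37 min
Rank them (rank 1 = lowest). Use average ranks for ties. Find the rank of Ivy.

Sorted (ascending): 7, 20, 20, 21, 24, 37, 38
The 2 values of 20 occupy positions 2–3 → average rank (2+3)/2 = 2.5.
Ivy has value 20 min → rank 2.5.

2.5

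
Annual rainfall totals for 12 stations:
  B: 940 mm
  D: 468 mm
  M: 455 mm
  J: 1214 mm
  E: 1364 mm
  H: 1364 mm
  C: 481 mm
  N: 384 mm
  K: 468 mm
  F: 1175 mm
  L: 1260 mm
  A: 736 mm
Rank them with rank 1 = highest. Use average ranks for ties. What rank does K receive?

9.5

Sorted (descending): 1364, 1364, 1260, 1214, 1175, 940, 736, 481, 468, 468, 455, 384
The 2 values of 1364 occupy positions 1–2 → average rank (1+2)/2 = 1.5.
The 2 values of 468 occupy positions 9–10 → average rank (9+10)/2 = 9.5.
K has value 468 mm → rank 9.5.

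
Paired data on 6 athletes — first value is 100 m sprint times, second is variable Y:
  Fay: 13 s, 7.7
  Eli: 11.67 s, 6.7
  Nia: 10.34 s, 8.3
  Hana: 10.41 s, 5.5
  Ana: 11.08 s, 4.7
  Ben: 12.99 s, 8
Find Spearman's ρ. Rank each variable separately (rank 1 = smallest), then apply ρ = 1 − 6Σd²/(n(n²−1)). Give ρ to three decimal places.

Ranks of variable 1: 6, 4, 1, 2, 3, 5
Ranks of variable 2: 4, 3, 6, 2, 1, 5
d = r₁ − r₂: 2, 1, -5, 0, 2, 0
d²: 4, 1, 25, 0, 4, 0; Σd² = 34
ρ = 1 − 6·34/(6·35) = 1 − 204/210 = 0.029

0.029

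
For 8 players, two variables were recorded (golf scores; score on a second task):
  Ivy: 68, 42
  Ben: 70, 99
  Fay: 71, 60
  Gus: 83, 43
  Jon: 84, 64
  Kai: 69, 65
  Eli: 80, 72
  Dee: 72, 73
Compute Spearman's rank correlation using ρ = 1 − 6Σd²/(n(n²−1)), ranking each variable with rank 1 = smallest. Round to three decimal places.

Ranks of variable 1: 1, 3, 4, 7, 8, 2, 6, 5
Ranks of variable 2: 1, 8, 3, 2, 4, 5, 6, 7
d = r₁ − r₂: 0, -5, 1, 5, 4, -3, 0, -2
d²: 0, 25, 1, 25, 16, 9, 0, 4; Σd² = 80
ρ = 1 − 6·80/(8·63) = 1 − 480/504 = 0.048

0.048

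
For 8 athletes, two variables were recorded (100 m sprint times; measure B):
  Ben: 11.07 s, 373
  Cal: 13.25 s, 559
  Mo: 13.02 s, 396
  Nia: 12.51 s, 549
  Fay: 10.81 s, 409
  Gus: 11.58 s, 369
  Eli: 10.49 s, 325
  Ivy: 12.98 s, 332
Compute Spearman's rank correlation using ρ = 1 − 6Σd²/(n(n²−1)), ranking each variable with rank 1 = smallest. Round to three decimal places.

0.500

Ranks of variable 1: 3, 8, 7, 5, 2, 4, 1, 6
Ranks of variable 2: 4, 8, 5, 7, 6, 3, 1, 2
d = r₁ − r₂: -1, 0, 2, -2, -4, 1, 0, 4
d²: 1, 0, 4, 4, 16, 1, 0, 16; Σd² = 42
ρ = 1 − 6·42/(8·63) = 1 − 252/504 = 0.500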